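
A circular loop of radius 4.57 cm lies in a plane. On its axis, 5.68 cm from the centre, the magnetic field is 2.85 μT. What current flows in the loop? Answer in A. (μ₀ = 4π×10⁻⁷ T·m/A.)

On the axis of a loop, B = μ₀IR²/[2(R²+z²)^(3/2)], so I = 2B(R²+z²)^(3/2)/(μ₀R²).
R² + z² = 0.002088 + 0.003226 = 0.005315 m²; raised to 3/2 gives 3.87×10⁻⁴ m³.
I = 2 × 2.85×10⁻⁶ × 3.87×10⁻⁴ / (1.26×10⁻⁶ × 0.002088) = 0.842 A.

I ≈ 0.842 A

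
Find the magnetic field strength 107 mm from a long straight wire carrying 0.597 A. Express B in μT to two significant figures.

For an infinitely long straight wire, B = μ₀I/(2πd).
B = (4π×10⁻⁷ × 0.597) / (2π × 0.107) = 1.12×10⁻⁶ T.

B ≈ 1.1 μT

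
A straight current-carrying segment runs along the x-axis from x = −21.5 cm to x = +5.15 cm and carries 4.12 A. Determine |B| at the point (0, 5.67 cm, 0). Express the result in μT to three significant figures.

B ≈ 11.9 μT

For a finite straight segment, B = (μ₀I/4πd)(sinθ₁ + sinθ₂), where θ₁, θ₂ are the angles from the perpendicular to each end.
The perpendicular distance is d = 0.0567 m; the end-offsets along the wire are a = 0.215 m and b = 0.0515 m.
sinθ₁ = 0.215/√(0.215²+0.0567²) = 0.9669; sinθ₂ = 0.0515/√(0.0515²+0.0567²) = 0.6723.
B = (4π×10⁻⁷ × 4.12) / (4π × 0.0567) × (0.9669 + 0.6723) = 1.19×10⁻⁵ T.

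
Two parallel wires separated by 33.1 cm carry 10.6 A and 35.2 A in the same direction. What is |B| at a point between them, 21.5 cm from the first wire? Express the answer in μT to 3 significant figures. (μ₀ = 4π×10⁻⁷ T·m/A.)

B ≈ 50.8 μT

Each long wire gives B = μ₀I/(2πd). Distances are d₁ = 0.215 m and d₂ = 0.116 m.
B₁ = 9.86×10⁻⁶ T, B₂ = 6.07×10⁻⁵ T.
Between parallel currents the two contributions point in opposite directions, so they subtract. B = |B₁ − B₂| = |9.86×10⁻⁶ − 6.07×10⁻⁵| = 5.08×10⁻⁵ T.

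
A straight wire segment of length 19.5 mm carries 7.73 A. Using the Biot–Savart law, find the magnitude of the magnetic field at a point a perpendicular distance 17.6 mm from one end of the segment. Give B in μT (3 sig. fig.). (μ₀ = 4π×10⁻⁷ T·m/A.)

B ≈ 32.6 μT

For a finite straight segment, B = (μ₀I/4πd)(sinθ₁ + sinθ₂), where θ₁, θ₂ are the angles from the perpendicular to each end.
The perpendicular foot is at one end, so the two end-offsets along the wire are 0 and L = 0.0195 m.
sinθ₁ = 0/√(0²+0.0176²) = 0.0000; sinθ₂ = 0.0195/√(0.0195²+0.0176²) = 0.7423.
B = (4π×10⁻⁷ × 7.73) / (4π × 0.0176) × (0.0000 + 0.7423) = 3.26×10⁻⁵ T.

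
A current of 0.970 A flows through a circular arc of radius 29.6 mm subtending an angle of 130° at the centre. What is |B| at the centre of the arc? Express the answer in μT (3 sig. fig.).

The Biot–Savart field of a circular arc at its centre is B = μ₀Iφ/(4πR), with φ = 2.269 rad.
B = (4π×10⁻⁷ × 0.970 × 2.269) / (4π × 0.0296) = 7.44×10⁻⁶ T.

B ≈ 7.44 μT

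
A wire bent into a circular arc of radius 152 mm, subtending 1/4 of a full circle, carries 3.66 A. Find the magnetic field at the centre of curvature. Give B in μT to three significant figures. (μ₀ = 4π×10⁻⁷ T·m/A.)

The Biot–Savart field of a circular arc at its centre is B = μ₀Iφ/(4πR), with φ = 1.571 rad.
B = (4π×10⁻⁷ × 3.66 × 1.571) / (4π × 0.152) = 3.78×10⁻⁶ T.

B ≈ 3.78 μT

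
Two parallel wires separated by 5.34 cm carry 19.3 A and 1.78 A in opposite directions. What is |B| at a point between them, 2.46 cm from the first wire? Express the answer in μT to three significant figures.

B ≈ 169 μT

Each long wire gives B = μ₀I/(2πd). Distances are d₁ = 0.0246 m and d₂ = 0.0288 m.
B₁ = 1.57×10⁻⁴ T, B₂ = 1.24×10⁻⁵ T.
Between antiparallel currents both contributions point the same way, so they add. B = B₁ + B₂ = 1.57×10⁻⁴ + 1.24×10⁻⁵ = 1.69×10⁻⁴ T.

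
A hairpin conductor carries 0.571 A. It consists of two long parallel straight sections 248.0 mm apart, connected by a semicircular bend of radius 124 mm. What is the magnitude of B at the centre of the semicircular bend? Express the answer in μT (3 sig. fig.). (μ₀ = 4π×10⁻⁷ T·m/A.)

B ≈ 2.37 μT

The semicircular arc contributes B_arc = μ₀I·π/(4πR) = μ₀I/(4R) = 1.45×10⁻⁶ T.
Each semi-infinite lead is at perpendicular distance R = 0.124 m from the centre, with the perpendicular foot at its near end, so it contributes μ₀I/(4πR); both point the same way, together 9.21×10⁻⁷ T.
Arc and leads all point the same direction: B = 1.45×10⁻⁶ + 9.21×10⁻⁷ = 2.37×10⁻⁶ T.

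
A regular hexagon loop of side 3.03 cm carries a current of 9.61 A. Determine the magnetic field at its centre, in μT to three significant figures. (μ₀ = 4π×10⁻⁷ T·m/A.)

B ≈ 220 μT

Each side is a finite straight segment at perpendicular distance d = a/(2 tan(π/6)) = 0.02624 m from the centre, with end-angles ±π/6.
One side contributes B₁ = (μ₀I/4πd)·2 sin(π/6) = 3.66×10⁻⁵ T.
All 6 sides add in the same direction: B = 6 × 3.66×10⁻⁵ = 2.20×10⁻⁴ T.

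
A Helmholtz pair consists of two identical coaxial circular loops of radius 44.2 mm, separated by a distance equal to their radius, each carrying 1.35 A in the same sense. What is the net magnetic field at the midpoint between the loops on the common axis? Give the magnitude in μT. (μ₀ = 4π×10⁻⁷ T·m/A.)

Each loop contributes B = μ₀IR²/[2(R²+z²)^(3/2)] on the axis, with z measured from that loop.
Loop 1 (z = 0.0221 m): B₁ = 1.37×10⁻⁵ T. Loop 2 (z = 0.0221 m): B₂ = 1.37×10⁻⁵ T.
The fields add: B = B₁ + B₂ = 2.75×10⁻⁵ T.

B ≈ 27.5 μT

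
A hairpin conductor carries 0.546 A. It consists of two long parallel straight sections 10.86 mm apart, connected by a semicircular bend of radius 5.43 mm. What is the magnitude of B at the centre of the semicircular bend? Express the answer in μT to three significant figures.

B ≈ 51.7 μT

The semicircular arc contributes B_arc = μ₀I·π/(4πR) = μ₀I/(4R) = 3.16×10⁻⁵ T.
Each semi-infinite lead is at perpendicular distance R = 0.00543 m from the centre, with the perpendicular foot at its near end, so it contributes μ₀I/(4πR); both point the same way, together 2.01×10⁻⁵ T.
Arc and leads all point the same direction: B = 3.16×10⁻⁵ + 2.01×10⁻⁵ = 5.17×10⁻⁵ T.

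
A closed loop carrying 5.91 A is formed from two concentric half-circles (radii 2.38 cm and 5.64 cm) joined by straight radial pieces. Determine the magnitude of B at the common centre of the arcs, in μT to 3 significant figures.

The radial connectors point toward the centre, so dl × r̂ = 0 and they contribute nothing.
Each semicircle gives μ₀I/(4R): inner arc 7.80×10⁻⁵ T, outer arc 3.29×10⁻⁵ T.
The two arcs carry current in opposite angular senses, so their fields oppose: B = |7.80×10⁻⁵ − 3.29×10⁻⁵| = 4.51×10⁻⁵ T.

B ≈ 45.1 μT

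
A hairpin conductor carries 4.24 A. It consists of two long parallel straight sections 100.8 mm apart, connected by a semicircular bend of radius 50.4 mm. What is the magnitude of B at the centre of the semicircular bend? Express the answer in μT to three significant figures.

The semicircular arc contributes B_arc = μ₀I·π/(4πR) = μ₀I/(4R) = 2.64×10⁻⁵ T.
Each semi-infinite lead is at perpendicular distance R = 0.0504 m from the centre, with the perpendicular foot at its near end, so it contributes μ₀I/(4πR); both point the same way, together 1.68×10⁻⁵ T.
Arc and leads all point the same direction: B = 2.64×10⁻⁵ + 1.68×10⁻⁵ = 4.33×10⁻⁵ T.

B ≈ 43.3 μT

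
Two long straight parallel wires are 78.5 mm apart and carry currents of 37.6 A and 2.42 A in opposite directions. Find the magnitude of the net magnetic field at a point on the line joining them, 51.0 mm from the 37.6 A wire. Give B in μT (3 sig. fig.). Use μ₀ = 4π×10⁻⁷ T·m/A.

B ≈ 165 μT

Each long wire gives B = μ₀I/(2πd). Distances are d₁ = 0.051 m and d₂ = 0.0275 m.
B₁ = 1.47×10⁻⁴ T, B₂ = 1.76×10⁻⁵ T.
Between antiparallel currents both contributions point the same way, so they add. B = B₁ + B₂ = 1.47×10⁻⁴ + 1.76×10⁻⁵ = 1.65×10⁻⁴ T.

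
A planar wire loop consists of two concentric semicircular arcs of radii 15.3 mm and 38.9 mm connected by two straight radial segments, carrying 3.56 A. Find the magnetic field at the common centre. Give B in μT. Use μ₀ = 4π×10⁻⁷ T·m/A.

B ≈ 44.3 μT

The radial connectors point toward the centre, so dl × r̂ = 0 and they contribute nothing.
Each semicircle gives μ₀I/(4R): inner arc 7.31×10⁻⁵ T, outer arc 2.88×10⁻⁵ T.
The two arcs carry current in opposite angular senses, so their fields oppose: B = |7.31×10⁻⁵ − 2.88×10⁻⁵| = 4.43×10⁻⁵ T.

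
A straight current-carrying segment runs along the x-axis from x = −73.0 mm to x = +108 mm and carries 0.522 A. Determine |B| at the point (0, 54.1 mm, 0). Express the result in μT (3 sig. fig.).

B ≈ 1.64 μT

For a finite straight segment, B = (μ₀I/4πd)(sinθ₁ + sinθ₂), where θ₁, θ₂ are the angles from the perpendicular to each end.
The perpendicular distance is d = 0.0541 m; the end-offsets along the wire are a = 0.073 m and b = 0.108 m.
sinθ₁ = 0.073/√(0.073²+0.0541²) = 0.8034; sinθ₂ = 0.108/√(0.108²+0.0541²) = 0.8941.
B = (4π×10⁻⁷ × 0.522) / (4π × 0.0541) × (0.8034 + 0.8941) = 1.64×10⁻⁶ T.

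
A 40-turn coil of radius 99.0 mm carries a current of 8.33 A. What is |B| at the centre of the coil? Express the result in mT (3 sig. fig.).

For an N-turn flat coil, B = Nμ₀I/(2R) with R = 0.099 m.
B = 40 × 5.29×10⁻⁵ T = 2.11×10⁻³ T.

B ≈ 2.11 mT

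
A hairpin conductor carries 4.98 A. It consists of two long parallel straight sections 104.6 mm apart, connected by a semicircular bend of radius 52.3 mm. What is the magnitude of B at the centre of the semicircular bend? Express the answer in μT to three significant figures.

The semicircular arc contributes B_arc = μ₀I·π/(4πR) = μ₀I/(4R) = 2.99×10⁻⁵ T.
Each semi-infinite lead is at perpendicular distance R = 0.0523 m from the centre, with the perpendicular foot at its near end, so it contributes μ₀I/(4πR); both point the same way, together 1.90×10⁻⁵ T.
Arc and leads all point the same direction: B = 2.99×10⁻⁵ + 1.90×10⁻⁵ = 4.90×10⁻⁵ T.

B ≈ 49.0 μT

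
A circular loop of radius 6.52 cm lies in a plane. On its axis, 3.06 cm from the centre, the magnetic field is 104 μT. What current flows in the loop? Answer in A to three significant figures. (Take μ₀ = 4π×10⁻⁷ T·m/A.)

I ≈ 14.5 A

On the axis of a loop, B = μ₀IR²/[2(R²+z²)^(3/2)], so I = 2B(R²+z²)^(3/2)/(μ₀R²).
R² + z² = 0.004251 + 0.0009364 = 0.005187 m²; raised to 3/2 gives 3.74×10⁻⁴ m³.
I = 2 × 1.04×10⁻⁴ × 3.74×10⁻⁴ / (1.26×10⁻⁶ × 0.004251) = 14.5 A.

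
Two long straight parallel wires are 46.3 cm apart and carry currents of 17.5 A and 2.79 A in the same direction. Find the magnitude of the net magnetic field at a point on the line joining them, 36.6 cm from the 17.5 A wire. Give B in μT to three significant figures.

B ≈ 3.81 μT

Each long wire gives B = μ₀I/(2πd). Distances are d₁ = 0.366 m and d₂ = 0.097 m.
B₁ = 9.56×10⁻⁶ T, B₂ = 5.75×10⁻⁶ T.
Between parallel currents the two contributions point in opposite directions, so they subtract. B = |B₁ − B₂| = |9.56×10⁻⁶ − 5.75×10⁻⁶| = 3.81×10⁻⁶ T.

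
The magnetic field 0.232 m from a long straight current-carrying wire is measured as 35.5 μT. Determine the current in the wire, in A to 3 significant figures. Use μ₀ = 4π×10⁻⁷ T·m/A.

I ≈ 41.2 A

For a long straight wire B = μ₀I/(2πd), so I = 2πdB/μ₀.
I = 2π × 0.232 × 3.55×10⁻⁵ / (4π×10⁻⁷) = 41.2 A.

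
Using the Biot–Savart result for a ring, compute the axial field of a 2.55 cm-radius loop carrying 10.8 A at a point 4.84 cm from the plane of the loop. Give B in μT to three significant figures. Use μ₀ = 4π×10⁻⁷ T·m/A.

B ≈ 27.0 μT

On the axis of a circular loop, B = μ₀IR² / [2(R²+z²)^(3/2)].
R² + z² = (0.0255)² + (0.0484)² = 0.002993 m², and (R²+z²)^(3/2) = 1.64×10⁻⁴ m³.
B = (4π×10⁻⁷ × 10.8 × 0.0006502) / (2 × 1.64×10⁻⁴) = 2.70×10⁻⁵ T.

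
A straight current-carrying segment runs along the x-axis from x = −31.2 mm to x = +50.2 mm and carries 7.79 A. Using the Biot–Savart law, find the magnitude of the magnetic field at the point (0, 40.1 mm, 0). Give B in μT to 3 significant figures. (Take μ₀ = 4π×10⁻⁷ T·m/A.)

B ≈ 27.1 μT

For a finite straight segment, B = (μ₀I/4πd)(sinθ₁ + sinθ₂), where θ₁, θ₂ are the angles from the perpendicular to each end.
The perpendicular distance is d = 0.0401 m; the end-offsets along the wire are a = 0.0312 m and b = 0.0502 m.
sinθ₁ = 0.0312/√(0.0312²+0.0401²) = 0.6141; sinθ₂ = 0.0502/√(0.0502²+0.0401²) = 0.7813.
B = (4π×10⁻⁷ × 7.79) / (4π × 0.0401) × (0.6141 + 0.7813) = 2.71×10⁻⁵ T.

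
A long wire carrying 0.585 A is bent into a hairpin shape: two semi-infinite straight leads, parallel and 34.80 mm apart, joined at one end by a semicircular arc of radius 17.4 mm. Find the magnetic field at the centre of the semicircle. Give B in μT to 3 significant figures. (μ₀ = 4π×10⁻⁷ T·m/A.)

The semicircular arc contributes B_arc = μ₀I·π/(4πR) = μ₀I/(4R) = 1.06×10⁻⁵ T.
Each semi-infinite lead is at perpendicular distance R = 0.0174 m from the centre, with the perpendicular foot at its near end, so it contributes μ₀I/(4πR); both point the same way, together 6.72×10⁻⁶ T.
Arc and leads all point the same direction: B = 1.06×10⁻⁵ + 6.72×10⁻⁶ = 1.73×10⁻⁵ T.

B ≈ 17.3 μT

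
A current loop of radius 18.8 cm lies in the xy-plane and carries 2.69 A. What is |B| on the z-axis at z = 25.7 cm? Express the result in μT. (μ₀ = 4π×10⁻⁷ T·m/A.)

B ≈ 1.85 μT

On the axis of a circular loop, B = μ₀IR² / [2(R²+z²)^(3/2)].
R² + z² = (0.188)² + (0.257)² = 0.1014 m², and (R²+z²)^(3/2) = 3.23×10⁻² m³.
B = (4π×10⁻⁷ × 2.69 × 0.03534) / (2 × 3.23×10⁻²) = 1.85×10⁻⁶ T.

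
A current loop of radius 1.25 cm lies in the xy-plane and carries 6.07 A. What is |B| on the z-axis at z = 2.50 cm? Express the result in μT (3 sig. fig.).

B ≈ 27.3 μT

On the axis of a circular loop, B = μ₀IR² / [2(R²+z²)^(3/2)].
R² + z² = (0.0125)² + (0.025)² = 0.0007813 m², and (R²+z²)^(3/2) = 2.18×10⁻⁵ m³.
B = (4π×10⁻⁷ × 6.07 × 0.0001563) / (2 × 2.18×10⁻⁵) = 2.73×10⁻⁵ T.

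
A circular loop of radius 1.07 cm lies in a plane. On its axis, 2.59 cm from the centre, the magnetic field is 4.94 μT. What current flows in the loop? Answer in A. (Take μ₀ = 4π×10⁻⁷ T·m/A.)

I ≈ 1.51 A

On the axis of a loop, B = μ₀IR²/[2(R²+z²)^(3/2)], so I = 2B(R²+z²)^(3/2)/(μ₀R²).
R² + z² = 0.0001145 + 0.0006708 = 0.0007853 m²; raised to 3/2 gives 2.20×10⁻⁵ m³.
I = 2 × 4.94×10⁻⁶ × 2.20×10⁻⁵ / (1.26×10⁻⁶ × 0.0001145) = 1.51 A.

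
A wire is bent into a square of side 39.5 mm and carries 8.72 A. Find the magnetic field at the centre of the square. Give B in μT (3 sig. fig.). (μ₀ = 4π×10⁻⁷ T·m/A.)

Each side is a finite straight segment at perpendicular distance d = a/(2 tan(π/4)) = 0.01975 m from the centre, with end-angles ±π/4.
One side contributes B₁ = (μ₀I/4πd)·2 sin(π/4) = 6.24×10⁻⁵ T.
All 4 sides add in the same direction: B = 4 × 6.24×10⁻⁵ = 2.50×10⁻⁴ T.

B ≈ 250 μT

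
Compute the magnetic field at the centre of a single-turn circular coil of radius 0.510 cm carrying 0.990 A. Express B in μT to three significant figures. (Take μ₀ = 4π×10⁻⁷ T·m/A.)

At the centre of a circular loop the Biot–Savart law gives B = μ₀I/(2R).
B = (4π×10⁻⁷ × 0.990) / (2 × 0.0051) = 1.22×10⁻⁴ T.

B ≈ 122 μT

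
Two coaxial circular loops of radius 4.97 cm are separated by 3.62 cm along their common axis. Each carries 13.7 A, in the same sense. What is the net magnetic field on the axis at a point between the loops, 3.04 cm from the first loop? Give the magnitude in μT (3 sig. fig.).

B ≈ 277 μT

Each loop contributes B = μ₀IR²/[2(R²+z²)^(3/2)] on the axis, with z measured from that loop.
Loop 1 (z = 0.0304 m): B₁ = 1.08×10⁻⁴ T. Loop 2 (z = 0.0058 m): B₂ = 1.70×10⁻⁴ T.
The fields add: B = B₁ + B₂ = 2.77×10⁻⁴ T.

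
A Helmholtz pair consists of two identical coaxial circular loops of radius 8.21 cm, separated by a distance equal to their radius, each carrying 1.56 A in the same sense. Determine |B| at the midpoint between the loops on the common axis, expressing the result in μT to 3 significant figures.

B ≈ 17.1 μT

Each loop contributes B = μ₀IR²/[2(R²+z²)^(3/2)] on the axis, with z measured from that loop.
Loop 1 (z = 0.04105 m): B₁ = 8.54×10⁻⁶ T. Loop 2 (z = 0.04105 m): B₂ = 8.54×10⁻⁶ T.
The fields add: B = B₁ + B₂ = 1.71×10⁻⁵ T.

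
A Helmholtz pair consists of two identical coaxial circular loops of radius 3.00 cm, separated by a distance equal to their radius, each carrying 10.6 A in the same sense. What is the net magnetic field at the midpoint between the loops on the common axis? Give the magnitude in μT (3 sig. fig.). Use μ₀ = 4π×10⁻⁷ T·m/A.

B ≈ 318 μT

Each loop contributes B = μ₀IR²/[2(R²+z²)^(3/2)] on the axis, with z measured from that loop.
Loop 1 (z = 0.015 m): B₁ = 1.59×10⁻⁴ T. Loop 2 (z = 0.015 m): B₂ = 1.59×10⁻⁴ T.
The fields add: B = B₁ + B₂ = 3.18×10⁻⁴ T.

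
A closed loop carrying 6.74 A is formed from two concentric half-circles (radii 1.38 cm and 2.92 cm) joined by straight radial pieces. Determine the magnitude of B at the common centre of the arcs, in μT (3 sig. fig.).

B ≈ 80.9 μT

The radial connectors point toward the centre, so dl × r̂ = 0 and they contribute nothing.
Each semicircle gives μ₀I/(4R): inner arc 1.53×10⁻⁴ T, outer arc 7.25×10⁻⁵ T.
The two arcs carry current in opposite angular senses, so their fields oppose: B = |1.53×10⁻⁴ − 7.25×10⁻⁵| = 8.09×10⁻⁵ T.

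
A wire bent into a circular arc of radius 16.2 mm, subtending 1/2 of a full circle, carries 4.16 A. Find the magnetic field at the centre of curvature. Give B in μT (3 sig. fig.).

The Biot–Savart field of a circular arc at its centre is B = μ₀Iφ/(4πR), with φ = 3.142 rad.
B = (4π×10⁻⁷ × 4.16 × 3.142) / (4π × 0.0162) = 8.07×10⁻⁵ T.

B ≈ 80.7 μT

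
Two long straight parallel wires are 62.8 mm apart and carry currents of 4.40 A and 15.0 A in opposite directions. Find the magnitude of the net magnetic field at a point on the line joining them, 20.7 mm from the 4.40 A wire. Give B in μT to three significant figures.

B ≈ 114 μT

Each long wire gives B = μ₀I/(2πd). Distances are d₁ = 0.0207 m and d₂ = 0.0421 m.
B₁ = 4.25×10⁻⁵ T, B₂ = 7.13×10⁻⁵ T.
Between antiparallel currents both contributions point the same way, so they add. B = B₁ + B₂ = 4.25×10⁻⁵ + 7.13×10⁻⁵ = 1.14×10⁻⁴ T.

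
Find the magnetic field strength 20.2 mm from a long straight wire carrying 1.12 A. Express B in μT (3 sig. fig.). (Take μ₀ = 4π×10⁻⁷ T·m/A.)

B ≈ 11.1 μT

For an infinitely long straight wire, B = μ₀I/(2πd).
B = (4π×10⁻⁷ × 1.12) / (2π × 0.0202) = 1.11×10⁻⁵ T.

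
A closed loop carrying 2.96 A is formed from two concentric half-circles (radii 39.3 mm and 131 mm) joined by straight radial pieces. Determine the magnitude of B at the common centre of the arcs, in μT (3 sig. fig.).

The radial connectors point toward the centre, so dl × r̂ = 0 and they contribute nothing.
Each semicircle gives μ₀I/(4R): inner arc 2.37×10⁻⁵ T, outer arc 7.10×10⁻⁶ T.
The two arcs carry current in opposite angular senses, so their fields oppose: B = |2.37×10⁻⁵ − 7.10×10⁻⁶| = 1.66×10⁻⁵ T.

B ≈ 16.6 μT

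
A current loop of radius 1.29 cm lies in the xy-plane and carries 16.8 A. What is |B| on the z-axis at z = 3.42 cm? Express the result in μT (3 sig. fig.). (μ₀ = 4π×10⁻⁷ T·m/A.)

B ≈ 36.0 μT

On the axis of a circular loop, B = μ₀IR² / [2(R²+z²)^(3/2)].
R² + z² = (0.0129)² + (0.0342)² = 0.001336 m², and (R²+z²)^(3/2) = 4.88×10⁻⁵ m³.
B = (4π×10⁻⁷ × 16.8 × 0.0001664) / (2 × 4.88×10⁻⁵) = 3.60×10⁻⁵ T.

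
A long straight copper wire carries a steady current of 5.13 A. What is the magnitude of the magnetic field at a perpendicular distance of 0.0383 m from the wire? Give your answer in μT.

B ≈ 26.8 μT

For an infinitely long straight wire, B = μ₀I/(2πd).
B = (4π×10⁻⁷ × 5.13) / (2π × 0.0383) = 2.68×10⁻⁵ T.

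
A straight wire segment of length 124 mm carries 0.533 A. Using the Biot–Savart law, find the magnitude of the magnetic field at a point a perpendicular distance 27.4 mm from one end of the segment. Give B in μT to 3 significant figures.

B ≈ 1.90 μT

For a finite straight segment, B = (μ₀I/4πd)(sinθ₁ + sinθ₂), where θ₁, θ₂ are the angles from the perpendicular to each end.
The perpendicular foot is at one end, so the two end-offsets along the wire are 0 and L = 0.124 m.
sinθ₁ = 0/√(0²+0.0274²) = 0.0000; sinθ₂ = 0.124/√(0.124²+0.0274²) = 0.9764.
B = (4π×10⁻⁷ × 0.533) / (4π × 0.0274) × (0.0000 + 0.9764) = 1.90×10⁻⁶ T.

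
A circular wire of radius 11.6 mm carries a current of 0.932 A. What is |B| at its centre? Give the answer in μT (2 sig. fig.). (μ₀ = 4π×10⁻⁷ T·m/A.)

B ≈ 50 μT

At the centre of a circular loop the Biot–Savart law gives B = μ₀I/(2R).
B = (4π×10⁻⁷ × 0.932) / (2 × 0.0116) = 5.05×10⁻⁵ T.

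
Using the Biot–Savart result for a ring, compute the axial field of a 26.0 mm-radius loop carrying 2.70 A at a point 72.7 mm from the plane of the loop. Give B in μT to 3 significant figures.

On the axis of a circular loop, B = μ₀IR² / [2(R²+z²)^(3/2)].
R² + z² = (0.026)² + (0.0727)² = 0.005961 m², and (R²+z²)^(3/2) = 4.60×10⁻⁴ m³.
B = (4π×10⁻⁷ × 2.70 × 0.000676) / (2 × 4.60×10⁻⁴) = 2.49×10⁻⁶ T.

B ≈ 2.49 μT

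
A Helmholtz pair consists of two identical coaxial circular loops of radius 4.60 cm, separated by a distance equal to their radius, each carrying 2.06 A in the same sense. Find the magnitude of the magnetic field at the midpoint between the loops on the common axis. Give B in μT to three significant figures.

B ≈ 40.3 μT

Each loop contributes B = μ₀IR²/[2(R²+z²)^(3/2)] on the axis, with z measured from that loop.
Loop 1 (z = 0.023 m): B₁ = 2.01×10⁻⁵ T. Loop 2 (z = 0.023 m): B₂ = 2.01×10⁻⁵ T.
The fields add: B = B₁ + B₂ = 4.03×10⁻⁵ T.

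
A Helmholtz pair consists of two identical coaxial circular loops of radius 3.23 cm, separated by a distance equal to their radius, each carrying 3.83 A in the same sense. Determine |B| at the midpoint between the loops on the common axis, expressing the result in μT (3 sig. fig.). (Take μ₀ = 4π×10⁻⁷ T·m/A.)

B ≈ 107 μT

Each loop contributes B = μ₀IR²/[2(R²+z²)^(3/2)] on the axis, with z measured from that loop.
Loop 1 (z = 0.01615 m): B₁ = 5.33×10⁻⁵ T. Loop 2 (z = 0.01615 m): B₂ = 5.33×10⁻⁵ T.
The fields add: B = B₁ + B₂ = 1.07×10⁻⁴ T.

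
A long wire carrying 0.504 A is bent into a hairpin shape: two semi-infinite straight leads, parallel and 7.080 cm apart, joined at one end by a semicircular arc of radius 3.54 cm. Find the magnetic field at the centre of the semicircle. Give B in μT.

The semicircular arc contributes B_arc = μ₀I·π/(4πR) = μ₀I/(4R) = 4.47×10⁻⁶ T.
Each semi-infinite lead is at perpendicular distance R = 0.0354 m from the centre, with the perpendicular foot at its near end, so it contributes μ₀I/(4πR); both point the same way, together 2.85×10⁻⁶ T.
Arc and leads all point the same direction: B = 4.47×10⁻⁶ + 2.85×10⁻⁶ = 7.32×10⁻⁶ T.

B ≈ 7.32 μT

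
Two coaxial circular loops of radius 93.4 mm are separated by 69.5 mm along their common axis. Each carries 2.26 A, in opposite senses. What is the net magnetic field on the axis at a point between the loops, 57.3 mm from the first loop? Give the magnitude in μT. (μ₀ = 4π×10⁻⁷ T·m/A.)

Each loop contributes B = μ₀IR²/[2(R²+z²)^(3/2)] on the axis, with z measured from that loop.
Loop 1 (z = 0.0573 m): B₁ = 9.42×10⁻⁶ T. Loop 2 (z = 0.0122 m): B₂ = 1.48×10⁻⁵ T.
The fields oppose: B = |B₁ − B₂| = 5.41×10⁻⁶ T.

B ≈ 5.41 μT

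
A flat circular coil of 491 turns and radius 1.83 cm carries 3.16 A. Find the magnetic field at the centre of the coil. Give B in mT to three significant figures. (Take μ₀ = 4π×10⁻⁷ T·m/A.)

B ≈ 53.3 mT

For an N-turn flat coil, B = Nμ₀I/(2R) with R = 0.0183 m.
B = 491 × 1.08×10⁻⁴ T = 5.33×10⁻² T.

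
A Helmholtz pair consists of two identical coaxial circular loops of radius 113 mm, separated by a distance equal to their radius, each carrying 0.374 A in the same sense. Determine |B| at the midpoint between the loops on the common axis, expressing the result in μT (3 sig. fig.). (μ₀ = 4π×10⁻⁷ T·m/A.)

B ≈ 2.98 μT

Each loop contributes B = μ₀IR²/[2(R²+z²)^(3/2)] on the axis, with z measured from that loop.
Loop 1 (z = 0.0565 m): B₁ = 1.49×10⁻⁶ T. Loop 2 (z = 0.0565 m): B₂ = 1.49×10⁻⁶ T.
The fields add: B = B₁ + B₂ = 2.98×10⁻⁶ T.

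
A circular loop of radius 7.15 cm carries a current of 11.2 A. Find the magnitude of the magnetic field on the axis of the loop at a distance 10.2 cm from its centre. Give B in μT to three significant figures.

On the axis of a circular loop, B = μ₀IR² / [2(R²+z²)^(3/2)].
R² + z² = (0.0715)² + (0.102)² = 0.01552 m², and (R²+z²)^(3/2) = 1.93×10⁻³ m³.
B = (4π×10⁻⁷ × 11.2 × 0.005112) / (2 × 1.93×10⁻³) = 1.86×10⁻⁵ T.

B ≈ 18.6 μT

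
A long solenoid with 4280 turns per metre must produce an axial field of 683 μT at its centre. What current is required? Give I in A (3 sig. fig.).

Inside a long solenoid B = μ₀nI with n = 4280 m⁻¹, so I = B/(μ₀n).
I = 6.83×10⁻⁴ / (4π×10⁻⁷ × 4280) = 0.127 A.

I ≈ 0.127 A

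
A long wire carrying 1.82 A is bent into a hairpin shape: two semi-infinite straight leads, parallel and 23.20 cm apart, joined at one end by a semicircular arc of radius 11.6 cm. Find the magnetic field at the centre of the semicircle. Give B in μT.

B ≈ 8.07 μT

The semicircular arc contributes B_arc = μ₀I·π/(4πR) = μ₀I/(4R) = 4.93×10⁻⁶ T.
Each semi-infinite lead is at perpendicular distance R = 0.116 m from the centre, with the perpendicular foot at its near end, so it contributes μ₀I/(4πR); both point the same way, together 3.14×10⁻⁶ T.
Arc and leads all point the same direction: B = 4.93×10⁻⁶ + 3.14×10⁻⁶ = 8.07×10⁻⁶ T.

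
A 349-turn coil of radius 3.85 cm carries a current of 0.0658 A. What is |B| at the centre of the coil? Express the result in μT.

B ≈ 375 μT

For an N-turn flat coil, B = Nμ₀I/(2R) with R = 0.0385 m.
B = 349 × 1.07×10⁻⁶ T = 3.75×10⁻⁴ T.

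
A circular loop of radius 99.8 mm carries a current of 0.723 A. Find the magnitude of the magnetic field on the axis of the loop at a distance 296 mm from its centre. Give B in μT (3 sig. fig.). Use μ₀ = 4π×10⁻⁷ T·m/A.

B ≈ 0.148 μT

On the axis of a circular loop, B = μ₀IR² / [2(R²+z²)^(3/2)].
R² + z² = (0.0998)² + (0.296)² = 0.09758 m², and (R²+z²)^(3/2) = 3.05×10⁻² m³.
B = (4π×10⁻⁷ × 0.723 × 0.00996) / (2 × 3.05×10⁻²) = 1.48×10⁻⁷ T.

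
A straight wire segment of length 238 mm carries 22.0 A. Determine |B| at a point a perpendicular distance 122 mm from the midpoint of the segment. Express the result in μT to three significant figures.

B ≈ 25.2 μT

For a finite straight segment, B = (μ₀I/4πd)(sinθ₁ + sinθ₂), where θ₁, θ₂ are the angles from the perpendicular to each end.
The perpendicular from the point meets the wire at its midpoint, so each end is L/2 = 0.119 m away along the wire.
sinθ₁ = 0.119/√(0.119²+0.122²) = 0.6983; sinθ₂ = 0.119/√(0.119²+0.122²) = 0.6983.
B = (4π×10⁻⁷ × 22.0) / (4π × 0.122) × (0.6983 + 0.6983) = 2.52×10⁻⁵ T.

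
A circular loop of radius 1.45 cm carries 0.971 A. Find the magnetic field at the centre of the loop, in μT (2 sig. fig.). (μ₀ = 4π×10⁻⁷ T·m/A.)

At the centre of a circular loop the Biot–Savart law gives B = μ₀I/(2R).
B = (4π×10⁻⁷ × 0.971) / (2 × 0.0145) = 4.21×10⁻⁵ T.

B ≈ 42 μT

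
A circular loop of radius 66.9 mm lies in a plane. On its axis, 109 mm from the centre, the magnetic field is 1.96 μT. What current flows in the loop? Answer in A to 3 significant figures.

On the axis of a loop, B = μ₀IR²/[2(R²+z²)^(3/2)], so I = 2B(R²+z²)^(3/2)/(μ₀R²).
R² + z² = 0.004476 + 0.01188 = 0.01636 m²; raised to 3/2 gives 2.09×10⁻³ m³.
I = 2 × 1.96×10⁻⁶ × 2.09×10⁻³ / (1.26×10⁻⁶ × 0.004476) = 1.46 A.

I ≈ 1.46 A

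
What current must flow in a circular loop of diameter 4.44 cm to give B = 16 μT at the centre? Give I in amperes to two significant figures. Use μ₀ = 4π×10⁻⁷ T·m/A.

I ≈ 0.57 A

At the centre of a circular loop B = μ₀I/(2R), so I = 2RB/μ₀.
With R = 0.0222 m, I = 2 × 0.0222 × 1.60×10⁻⁵ / (4π×10⁻⁷) = 0.565 A.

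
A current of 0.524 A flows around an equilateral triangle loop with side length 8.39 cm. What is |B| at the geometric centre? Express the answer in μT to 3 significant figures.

Each side is a finite straight segment at perpendicular distance d = a/(2 tan(π/3)) = 0.02422 m from the centre, with end-angles ±π/3.
One side contributes B₁ = (μ₀I/4πd)·2 sin(π/3) = 3.75×10⁻⁶ T.
All 3 sides add in the same direction: B = 3 × 3.75×10⁻⁶ = 1.12×10⁻⁵ T.

B ≈ 11.2 μT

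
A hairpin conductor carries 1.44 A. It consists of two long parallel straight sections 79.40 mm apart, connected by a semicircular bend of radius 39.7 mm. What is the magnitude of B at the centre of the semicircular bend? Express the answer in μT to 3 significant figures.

The semicircular arc contributes B_arc = μ₀I·π/(4πR) = μ₀I/(4R) = 1.14×10⁻⁵ T.
Each semi-infinite lead is at perpendicular distance R = 0.0397 m from the centre, with the perpendicular foot at its near end, so it contributes μ₀I/(4πR); both point the same way, together 7.25×10⁻⁶ T.
Arc and leads all point the same direction: B = 1.14×10⁻⁵ + 7.25×10⁻⁶ = 1.86×10⁻⁵ T.

B ≈ 18.6 μT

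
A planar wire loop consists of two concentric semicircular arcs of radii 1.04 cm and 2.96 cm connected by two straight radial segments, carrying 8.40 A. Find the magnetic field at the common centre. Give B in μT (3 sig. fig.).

The radial connectors point toward the centre, so dl × r̂ = 0 and they contribute nothing.
Each semicircle gives μ₀I/(4R): inner arc 2.54×10⁻⁴ T, outer arc 8.92×10⁻⁵ T.
The two arcs carry current in opposite angular senses, so their fields oppose: B = |2.54×10⁻⁴ − 8.92×10⁻⁵| = 1.65×10⁻⁴ T.

B ≈ 165 μT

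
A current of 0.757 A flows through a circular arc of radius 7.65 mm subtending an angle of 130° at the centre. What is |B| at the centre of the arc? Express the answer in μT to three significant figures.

B ≈ 22.5 μT

The Biot–Savart field of a circular arc at its centre is B = μ₀Iφ/(4πR), with φ = 2.269 rad.
B = (4π×10⁻⁷ × 0.757 × 2.269) / (4π × 0.00765) = 2.25×10⁻⁵ T.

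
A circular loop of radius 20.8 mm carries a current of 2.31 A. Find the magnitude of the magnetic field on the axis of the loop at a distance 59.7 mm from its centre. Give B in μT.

On the axis of a circular loop, B = μ₀IR² / [2(R²+z²)^(3/2)].
R² + z² = (0.0208)² + (0.0597)² = 0.003997 m², and (R²+z²)^(3/2) = 2.53×10⁻⁴ m³.
B = (4π×10⁻⁷ × 2.31 × 0.0004326) / (2 × 2.53×10⁻⁴) = 2.49×10⁻⁶ T.

B ≈ 2.49 μT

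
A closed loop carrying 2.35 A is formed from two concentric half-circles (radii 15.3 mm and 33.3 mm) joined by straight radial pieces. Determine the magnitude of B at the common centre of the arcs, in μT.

B ≈ 26.1 μT

The radial connectors point toward the centre, so dl × r̂ = 0 and they contribute nothing.
Each semicircle gives μ₀I/(4R): inner arc 4.83×10⁻⁵ T, outer arc 2.22×10⁻⁵ T.
The two arcs carry current in opposite angular senses, so their fields oppose: B = |4.83×10⁻⁵ − 2.22×10⁻⁵| = 2.61×10⁻⁵ T.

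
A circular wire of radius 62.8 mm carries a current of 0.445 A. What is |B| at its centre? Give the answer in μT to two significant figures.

At the centre of a circular loop the Biot–Savart law gives B = μ₀I/(2R).
B = (4π×10⁻⁷ × 0.445) / (2 × 0.0628) = 4.45×10⁻⁶ T.

B ≈ 4.5 μT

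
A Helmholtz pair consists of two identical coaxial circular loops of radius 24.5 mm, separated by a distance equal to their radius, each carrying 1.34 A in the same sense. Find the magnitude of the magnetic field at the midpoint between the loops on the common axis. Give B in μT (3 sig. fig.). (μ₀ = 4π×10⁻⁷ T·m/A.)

Each loop contributes B = μ₀IR²/[2(R²+z²)^(3/2)] on the axis, with z measured from that loop.
Loop 1 (z = 0.01225 m): B₁ = 2.46×10⁻⁵ T. Loop 2 (z = 0.01225 m): B₂ = 2.46×10⁻⁵ T.
The fields add: B = B₁ + B₂ = 4.92×10⁻⁵ T.

B ≈ 49.2 μT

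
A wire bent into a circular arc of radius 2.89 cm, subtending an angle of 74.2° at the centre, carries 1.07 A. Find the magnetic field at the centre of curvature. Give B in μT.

The Biot–Savart field of a circular arc at its centre is B = μ₀Iφ/(4πR), with φ = 1.295 rad.
B = (4π×10⁻⁷ × 1.07 × 1.295) / (4π × 0.0289) = 4.79×10⁻⁶ T.

B ≈ 4.79 μT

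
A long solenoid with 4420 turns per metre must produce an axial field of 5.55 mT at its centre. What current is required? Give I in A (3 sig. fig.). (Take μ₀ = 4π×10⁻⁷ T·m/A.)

I ≈ 0.999 A

Inside a long solenoid B = μ₀nI with n = 4420 m⁻¹, so I = B/(μ₀n).
I = 5.55×10⁻³ / (4π×10⁻⁷ × 4420) = 0.999 A.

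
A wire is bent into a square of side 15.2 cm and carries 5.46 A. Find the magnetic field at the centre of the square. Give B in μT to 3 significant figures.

B ≈ 40.6 μT

Each side is a finite straight segment at perpendicular distance d = a/(2 tan(π/4)) = 0.076 m from the centre, with end-angles ±π/4.
One side contributes B₁ = (μ₀I/4πd)·2 sin(π/4) = 1.02×10⁻⁵ T.
All 4 sides add in the same direction: B = 4 × 1.02×10⁻⁵ = 4.06×10⁻⁵ T.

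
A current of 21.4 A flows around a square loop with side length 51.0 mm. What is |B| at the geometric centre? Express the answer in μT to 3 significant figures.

B ≈ 475 μT

Each side is a finite straight segment at perpendicular distance d = a/(2 tan(π/4)) = 0.0255 m from the centre, with end-angles ±π/4.
One side contributes B₁ = (μ₀I/4πd)·2 sin(π/4) = 1.19×10⁻⁴ T.
All 4 sides add in the same direction: B = 4 × 1.19×10⁻⁴ = 4.75×10⁻⁴ T.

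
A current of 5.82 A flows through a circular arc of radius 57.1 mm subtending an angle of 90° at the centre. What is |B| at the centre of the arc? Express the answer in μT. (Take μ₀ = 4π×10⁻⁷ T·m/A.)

The Biot–Savart field of a circular arc at its centre is B = μ₀Iφ/(4πR), with φ = 1.571 rad.
B = (4π×10⁻⁷ × 5.82 × 1.571) / (4π × 0.0571) = 1.60×10⁻⁵ T.

B ≈ 16.0 μT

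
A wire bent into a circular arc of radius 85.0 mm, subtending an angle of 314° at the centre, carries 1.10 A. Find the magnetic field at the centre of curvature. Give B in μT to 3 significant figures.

The Biot–Savart field of a circular arc at its centre is B = μ₀Iφ/(4πR), with φ = 5.48 rad.
B = (4π×10⁻⁷ × 1.10 × 5.48) / (4π × 0.085) = 7.09×10⁻⁶ T.

B ≈ 7.09 μT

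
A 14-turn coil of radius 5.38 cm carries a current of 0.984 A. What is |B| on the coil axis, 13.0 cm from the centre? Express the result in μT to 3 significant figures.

B ≈ 9.00 μT

For an N-turn flat coil, B = Nμ₀IR²/[2(R²+z²)^(3/2)] with R = 0.0538 m, z = 0.13 m.
B = 14 × 6.43×10⁻⁷ T = 9.00×10⁻⁶ T.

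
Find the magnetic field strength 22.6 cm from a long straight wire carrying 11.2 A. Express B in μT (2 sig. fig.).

For an infinitely long straight wire, B = μ₀I/(2πd).
B = (4π×10⁻⁷ × 11.2) / (2π × 0.226) = 9.91×10⁻⁶ T.

B ≈ 9.9 μT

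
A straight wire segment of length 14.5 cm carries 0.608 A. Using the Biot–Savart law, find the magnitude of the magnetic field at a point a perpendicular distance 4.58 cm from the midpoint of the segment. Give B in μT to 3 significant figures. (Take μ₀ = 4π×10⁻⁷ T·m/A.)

For a finite straight segment, B = (μ₀I/4πd)(sinθ₁ + sinθ₂), where θ₁, θ₂ are the angles from the perpendicular to each end.
The perpendicular from the point meets the wire at its midpoint, so each end is L/2 = 0.0725 m away along the wire.
sinθ₁ = 0.0725/√(0.0725²+0.0458²) = 0.8454; sinθ₂ = 0.0725/√(0.0725²+0.0458²) = 0.8454.
B = (4π×10⁻⁷ × 0.608) / (4π × 0.0458) × (0.8454 + 0.8454) = 2.24×10⁻⁶ T.

B ≈ 2.24 μT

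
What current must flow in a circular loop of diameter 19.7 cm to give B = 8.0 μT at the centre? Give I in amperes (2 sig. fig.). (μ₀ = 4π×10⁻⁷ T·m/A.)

At the centre of a circular loop B = μ₀I/(2R), so I = 2RB/μ₀.
With R = 0.0985 m, I = 2 × 0.0985 × 8.00×10⁻⁶ / (4π×10⁻⁷) = 1.25 A.

I ≈ 1.3 A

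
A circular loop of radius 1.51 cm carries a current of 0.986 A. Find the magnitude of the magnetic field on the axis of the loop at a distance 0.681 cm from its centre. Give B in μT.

B ≈ 31.1 μT

On the axis of a circular loop, B = μ₀IR² / [2(R²+z²)^(3/2)].
R² + z² = (0.0151)² + (0.00681)² = 0.0002744 m², and (R²+z²)^(3/2) = 4.55×10⁻⁶ m³.
B = (4π×10⁻⁷ × 0.986 × 0.000228) / (2 × 4.55×10⁻⁶) = 3.11×10⁻⁵ T.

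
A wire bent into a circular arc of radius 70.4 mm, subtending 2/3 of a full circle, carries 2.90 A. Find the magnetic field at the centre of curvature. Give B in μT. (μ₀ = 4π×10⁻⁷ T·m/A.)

B ≈ 17.3 μT

The Biot–Savart field of a circular arc at its centre is B = μ₀Iφ/(4πR), with φ = 4.189 rad.
B = (4π×10⁻⁷ × 2.90 × 4.189) / (4π × 0.0704) = 1.73×10⁻⁵ T.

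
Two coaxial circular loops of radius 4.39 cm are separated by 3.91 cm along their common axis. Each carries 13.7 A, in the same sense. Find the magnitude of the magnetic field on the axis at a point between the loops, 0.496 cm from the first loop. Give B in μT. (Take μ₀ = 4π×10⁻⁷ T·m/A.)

Each loop contributes B = μ₀IR²/[2(R²+z²)^(3/2)] on the axis, with z measured from that loop.
Loop 1 (z = 0.00496 m): B₁ = 1.92×10⁻⁴ T. Loop 2 (z = 0.03414 m): B₂ = 9.65×10⁻⁵ T.
The fields add: B = B₁ + B₂ = 2.89×10⁻⁴ T.

B ≈ 289 μT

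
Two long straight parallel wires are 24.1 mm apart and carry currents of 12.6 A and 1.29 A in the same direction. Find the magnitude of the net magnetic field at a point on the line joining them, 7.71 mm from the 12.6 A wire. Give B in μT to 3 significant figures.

Each long wire gives B = μ₀I/(2πd). Distances are d₁ = 0.00771 m and d₂ = 0.01639 m.
B₁ = 3.27×10⁻⁴ T, B₂ = 1.57×10⁻⁵ T.
Between parallel currents the two contributions point in opposite directions, so they subtract. B = |B₁ − B₂| = |3.27×10⁻⁴ − 1.57×10⁻⁵| = 3.11×10⁻⁴ T.

B ≈ 311 μT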